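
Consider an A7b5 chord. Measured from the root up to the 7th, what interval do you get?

Spelling the chord: A–C#–Eb–G.
That puts A below G.
7 letter names make it a seventh; at 10 semitones (a half step narrower than major) the quality is minor.

minor 7th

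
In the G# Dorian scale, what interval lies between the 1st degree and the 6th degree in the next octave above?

M13

The scale runs G# A# B C# D# E# F#.
The 1st degree is G# and the 6th degree (up an octave) is E#.
G# up to E# spans 13 letter names and 21 semitones — a major thirteenth.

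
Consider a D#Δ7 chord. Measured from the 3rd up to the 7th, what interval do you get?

D#Δ7 is spelled D#, F##, A#, C##.
3rd = F##; 7th = C##.
Counting 5 letters and 7 half steps from F## gives a perfect fifth.

perfect 5th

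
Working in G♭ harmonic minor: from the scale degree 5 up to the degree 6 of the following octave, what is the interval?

G♭ harmonic minor: G♭ A♭ B𝄫 C♭ D♭ E𝄫 F.
That puts D♭ below E𝄫.
9 letter names make it a ninth; at 13 semitones (a half step narrower than major) the quality is minor.

minor 9th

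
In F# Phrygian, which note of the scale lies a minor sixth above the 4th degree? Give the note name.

G

The scale is F# G A B C# D E.
The 4th degree is B; a minor sixth above that is G — scale degree 2.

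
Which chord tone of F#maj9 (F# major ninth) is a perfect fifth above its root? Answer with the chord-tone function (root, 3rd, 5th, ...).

5th

F#maj9 (F# major ninth): F#, A#, C#, E#, G#.
The root is F#. A perfect fifth above F# is C#.
C# is the chord's 5th.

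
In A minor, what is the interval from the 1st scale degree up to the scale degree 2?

major second

Spelling A minor: A B C D E F G.
The 1st scale degree is A and the degree 2 is B.
A up to B spans 2 letter names and 2 semitones — a major second.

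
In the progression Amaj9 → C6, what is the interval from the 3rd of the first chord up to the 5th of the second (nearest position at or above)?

diminished fifth

The 3rd of Amaj9 is C#; the 5th of C6 is G.
From C# to G: 6 semitones over a fifth = diminished.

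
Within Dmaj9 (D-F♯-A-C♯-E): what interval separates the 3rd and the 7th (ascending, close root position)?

That puts F♯ below C♯.
Counting 5 letters and 7 half steps from F♯ gives a perfect fifth.

perfect 5th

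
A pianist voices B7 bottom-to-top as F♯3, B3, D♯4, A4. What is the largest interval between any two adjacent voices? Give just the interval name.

diminished fifth

Adjacent intervals: F♯3→B3 = perfect fourth; B3→D♯4 = major third; D♯4→A4 = diminished fifth.
The largest is D♯4 to A4, a diminished fifth (6 semitones).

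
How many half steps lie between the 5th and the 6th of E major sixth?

Spelling the chord: E–G#–B–C#.
B to C# is a major second: 2 semitones.

2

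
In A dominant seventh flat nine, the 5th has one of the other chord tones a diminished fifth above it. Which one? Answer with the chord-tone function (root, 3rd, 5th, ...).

Spelling the chord: A C♯ E G B♭.
The 5th is E. A diminished fifth above E is B♭.
B♭ is the chord's 9th.

9th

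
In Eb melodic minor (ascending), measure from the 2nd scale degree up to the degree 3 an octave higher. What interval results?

The scale runs Eb F Gb Ab Bb C D.
So we need the interval from F up to Gb.
9 letter names make it a ninth; at 13 semitones (a half step narrower than major) the quality is minor.

minor ninth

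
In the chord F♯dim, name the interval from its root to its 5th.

Spelling the chord: F♯-A-C.
That puts F♯ below C.
F♯ up to C is 6 semitones, a half step narrower than a perfect fifth, so the interval is diminished.

diminished fifth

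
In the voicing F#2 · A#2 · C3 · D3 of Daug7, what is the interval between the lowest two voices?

Those voices are F#2 and A#2.
Counting 3 letters and 4 half steps from F# gives a major third.

major 3rd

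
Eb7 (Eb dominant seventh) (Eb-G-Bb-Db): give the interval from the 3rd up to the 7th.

diminished fifth

That puts G below Db.
From G to Db: 6 semitones over a fifth = diminished.
That tritone between 3rd and 7th is what gives the dominant seventh its pull toward resolution.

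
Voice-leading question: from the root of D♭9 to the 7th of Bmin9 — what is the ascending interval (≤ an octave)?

D♭9 has D♭ as its root, and Bmin9 has A as its 7th.
From D♭ to A: 8 semitones over a fifth = augmented.

augmented fifth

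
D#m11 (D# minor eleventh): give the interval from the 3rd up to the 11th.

Spelling the chord: D# F# A# C# E# G#.
That puts F# below G#.
Counting 9 letters and 14 half steps from F# gives a major ninth.

major 9th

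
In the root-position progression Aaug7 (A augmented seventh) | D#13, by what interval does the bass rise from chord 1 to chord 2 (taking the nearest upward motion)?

The roots are A and D#.
A up to D# is 6 semitones, a half step wider than a perfect fourth, so the interval is augmented.

augmented fourth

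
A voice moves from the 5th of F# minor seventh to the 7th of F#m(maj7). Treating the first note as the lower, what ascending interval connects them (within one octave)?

F# minor seventh has C# as its 5th, and F#m(maj7) has E# as its 7th.
Counting 3 letters and 4 half steps from C# gives a major third.

major third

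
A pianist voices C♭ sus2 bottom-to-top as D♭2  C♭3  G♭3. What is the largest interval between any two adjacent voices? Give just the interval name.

minor seventh

Adjacent intervals: D♭2→C♭3 = minor seventh; C♭3→G♭3 = perfect fifth.
The largest is D♭2 to C♭3, a minor seventh (10 semitones).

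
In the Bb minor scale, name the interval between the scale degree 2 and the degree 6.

diminished fifth

Spelling the Bb minor scale: Bb C Db Eb F Gb Ab.
So we need the interval from C up to Gb.
5 letter names make it a fifth; at 6 semitones (a half step narrower than perfect) the quality is diminished.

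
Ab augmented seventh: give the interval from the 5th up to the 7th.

diminished third

The chord tones of Ab augmented seventh are Ab, C, E, Gb.
That puts E below Gb.
3 letter names make it a third; at 2 semitones (a whole step narrower than major) the quality is diminished.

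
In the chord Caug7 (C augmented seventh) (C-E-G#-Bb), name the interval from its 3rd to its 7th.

That puts E below Bb.
5 letter names make it a fifth; at 6 semitones (a half step narrower than perfect) the quality is diminished.

diminished fifth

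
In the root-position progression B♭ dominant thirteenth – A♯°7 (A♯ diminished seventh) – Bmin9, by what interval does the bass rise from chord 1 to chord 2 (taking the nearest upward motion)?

augmented seventh

The roots are B♭ and A♯.
B♭ up to A♯ is 12 semitones, a half step wider than a major seventh, so the interval is augmented.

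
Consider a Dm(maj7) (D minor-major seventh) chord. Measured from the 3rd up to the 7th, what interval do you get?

augmented 5th

The chord tones of DmM7 (D minor-major seventh) are D-F-A-C♯.
So we need the interval from F up to C♯.
F up to C♯ is 8 semitones, a half step wider than a perfect fifth, so the interval is augmented.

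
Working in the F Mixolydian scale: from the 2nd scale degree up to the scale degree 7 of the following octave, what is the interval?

Spelling the F Mixolydian scale: F G A B♭ C D E♭.
The 2nd scale degree is G and the degree 7 (up an octave) is E♭.
13 letter names make it a thirteenth; at 20 semitones (a half step narrower than major) the quality is minor.

minor 13th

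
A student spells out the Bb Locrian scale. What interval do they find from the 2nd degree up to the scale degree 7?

Spelling the Bb Locrian scale: Bb Cb Db Eb Fb Gb Ab.
2nd degree = Cb; 7th scale degree = Ab.
Counting 6 letters and 9 half steps from Cb gives a major sixth.

major sixth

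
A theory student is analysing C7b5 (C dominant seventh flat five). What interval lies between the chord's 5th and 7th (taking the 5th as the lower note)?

major third

The chord tones of C7b5 are C E Gb Bb.
That puts Gb below Bb.
Gb up to Bb spans 3 letter names and 4 semitones — a major third.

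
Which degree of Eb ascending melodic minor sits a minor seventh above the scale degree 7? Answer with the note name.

C

The scale is Eb F Gb Ab Bb C D.
The scale degree 7 is D; a minor seventh above that is C — scale degree 6.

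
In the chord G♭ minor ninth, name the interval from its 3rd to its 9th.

M7

Spelling the chord: G♭–B𝄫–D♭–F♭–A♭.
That puts B𝄫 below A♭.
From B𝄫 to A♭ is 11 semitones, exactly the major seventh.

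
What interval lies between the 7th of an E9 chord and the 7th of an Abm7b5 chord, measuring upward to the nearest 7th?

E9 has D as its 7th, and Abm7b5 has Gb as its 7th.
D up to Gb is 4 semitones, a half step narrower than a perfect fourth, so the interval is diminished.

diminished fourth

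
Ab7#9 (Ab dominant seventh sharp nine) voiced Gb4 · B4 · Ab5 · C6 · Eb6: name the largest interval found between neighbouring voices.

diminished seventh

Adjacent intervals: Gb4→B4 = augmented third; B4→Ab5 = diminished seventh; Ab5→C6 = major third; C6→Eb6 = minor third.
The largest is B4 to Ab5, a diminished seventh (9 semitones).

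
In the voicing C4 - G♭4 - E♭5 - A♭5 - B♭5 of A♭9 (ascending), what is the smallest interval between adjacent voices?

major second

Adjacent intervals: C4→G♭4 = diminished fifth; G♭4→E♭5 = major sixth; E♭5→A♭5 = perfect fourth; A♭5→B♭5 = major second.
The smallest is A♭5 to B♭5, a major second (2 semitones).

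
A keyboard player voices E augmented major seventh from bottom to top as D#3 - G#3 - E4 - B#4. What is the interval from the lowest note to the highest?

The outer voices are D#3 and B#4.
From D# to B# is 21 semitones, exactly the major thirteenth.

major thirteenth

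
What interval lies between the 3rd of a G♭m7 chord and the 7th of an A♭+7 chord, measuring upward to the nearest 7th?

M6

G♭m7 has B𝄫 as its 3rd, and A♭+7 has G♭ as its 7th.
From B𝄫 to G♭ is 9 semitones, exactly the major sixth.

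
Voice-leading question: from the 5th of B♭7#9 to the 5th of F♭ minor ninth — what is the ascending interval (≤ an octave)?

The 5th of B♭7#9 is F; the 5th of F♭ minor ninth is C♭.
5 letter names make it a fifth; at 6 semitones (a half step narrower than perfect) the quality is diminished.

diminished fifth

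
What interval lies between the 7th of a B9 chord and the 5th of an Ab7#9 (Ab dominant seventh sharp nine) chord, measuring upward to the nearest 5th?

B9 has A as its 7th, and Ab7#9 (Ab dominant seventh sharp nine) has Eb as its 5th.
From A to Eb: 6 semitones over a fifth = diminished.

diminished fifth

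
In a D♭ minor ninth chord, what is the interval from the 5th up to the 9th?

P5

The chord tones of D♭min9 (D♭ minor ninth) are D♭–F♭–A♭–C♭–E♭.
That puts A♭ below E♭.
Counting 5 letters and 7 half steps from A♭ gives a perfect fifth.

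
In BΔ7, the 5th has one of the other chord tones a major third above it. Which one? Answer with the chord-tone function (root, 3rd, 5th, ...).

Bmaj7 is spelled B D# F# A#.
The 5th is F#. A major third above F# is A#.
A# is the chord's 7th.

7th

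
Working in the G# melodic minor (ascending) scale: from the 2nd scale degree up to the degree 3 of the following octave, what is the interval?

Spelling the G# melodic minor (ascending) scale: G# A# B C# D# E# F##.
So we need the interval from A# up to B.
From A# to B: 13 semitones over a ninth = minor.

minor ninth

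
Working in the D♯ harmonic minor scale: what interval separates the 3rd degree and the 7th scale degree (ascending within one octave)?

The scale runs D♯ E♯ F♯ G♯ A♯ B C𝄪.
The 3rd degree is F♯ and the degree 7 is C𝄪.
From F♯ to C𝄪: 8 semitones over a fifth = augmented.

augmented fifth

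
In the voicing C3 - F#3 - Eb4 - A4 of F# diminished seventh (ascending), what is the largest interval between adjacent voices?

diminished seventh

Adjacent intervals: C3→F#3 = augmented fourth; F#3→Eb4 = diminished seventh; Eb4→A4 = augmented fourth.
The largest is F#3 to Eb4, a diminished seventh (9 semitones).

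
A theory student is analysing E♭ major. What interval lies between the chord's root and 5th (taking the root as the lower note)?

The chord tones of E♭ major are E♭ G B♭.
That puts E♭ below B♭.
E♭ up to B♭ spans 5 letter names and 7 semitones — a perfect fifth.

P5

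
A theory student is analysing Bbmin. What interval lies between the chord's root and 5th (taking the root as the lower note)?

Spelling the chord: Bb, Db, F.
Root = Bb; 5th = F.
Counting 5 letters and 7 half steps from Bb gives a perfect fifth.

P5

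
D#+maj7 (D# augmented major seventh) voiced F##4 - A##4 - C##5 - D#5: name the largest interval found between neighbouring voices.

major 3rd

Adjacent intervals: F##4→A##4 = major third; A##4→C##5 = minor third; C##5→D#5 = minor second.
The largest is F##4 to A##4, a major third (4 semitones).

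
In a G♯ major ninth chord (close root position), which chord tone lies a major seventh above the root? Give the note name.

G♯maj9 is spelled G♯, B♯, D♯, F𝄪, A♯.
The root is G♯. A major seventh above G♯ is F𝄪.
F𝄪 is the chord's 7th.

F##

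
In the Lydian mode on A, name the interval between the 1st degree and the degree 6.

major sixth

A lydian: A B C# D# E F# G#.
1st degree = A; 6th degree = F#.
Counting 6 letters and 9 half steps from A gives a major sixth.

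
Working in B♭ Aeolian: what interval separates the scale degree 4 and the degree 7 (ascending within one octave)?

P4

B♭ natural minor: B♭ C D♭ E♭ F G♭ A♭.
That puts E♭ below A♭.
E♭ up to A♭ spans 4 letter names and 5 semitones — a perfect fourth.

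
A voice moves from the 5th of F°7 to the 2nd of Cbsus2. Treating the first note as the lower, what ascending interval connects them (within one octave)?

F°7 has Cb as its 5th, and Cbsus2 has Db as its 2nd.
From Cb to Db is 2 semitones, exactly the major second.

major second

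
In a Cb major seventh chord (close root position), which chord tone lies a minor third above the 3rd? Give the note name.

Gb

Cbmaj7 (Cb major seventh): Cb, Eb, Gb, Bb.
The 3rd is Eb. A minor third above Eb is Gb.
Gb is the chord's 5th.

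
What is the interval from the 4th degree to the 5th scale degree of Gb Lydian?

minor second

Gb lydian: Gb Ab Bb C Db Eb F.
That puts C below Db.
C up to Db is 1 semitone, a half step narrower than a major second, so the interval is minor.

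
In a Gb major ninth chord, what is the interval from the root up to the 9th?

The chord tones of Gbmaj9 are Gb-Bb-Db-F-Ab.
So we need the interval from Gb up to Ab.
Gb up to Ab spans 9 letter names and 14 semitones — a major ninth.

major 9th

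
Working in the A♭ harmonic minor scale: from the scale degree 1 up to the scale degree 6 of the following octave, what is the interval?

minor thirteenth

The scale runs A♭ B♭ C♭ D♭ E♭ F♭ G.
The scale degree 1 is A♭ and the scale degree 6 (up an octave) is F♭.
A♭ up to F♭ is 20 semitones, a half step narrower than a major thirteenth, so the interval is minor.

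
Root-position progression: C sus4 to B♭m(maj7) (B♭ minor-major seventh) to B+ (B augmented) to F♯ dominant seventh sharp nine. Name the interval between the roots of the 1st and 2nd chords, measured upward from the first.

The roots are C and B♭.
C up to B♭ is 10 semitones, a half step narrower than a major seventh, so the interval is minor.

minor 7th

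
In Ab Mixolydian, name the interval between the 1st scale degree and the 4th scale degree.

perfect fourth

The scale runs Ab Bb C Db Eb F Gb.
The 1st scale degree is Ab and the scale degree 4 is Db.
Ab up to Db spans 4 letter names and 5 semitones — a perfect fourth.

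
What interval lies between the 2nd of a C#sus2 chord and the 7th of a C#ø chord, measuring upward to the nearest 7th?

minor sixth

The 2nd of C#sus2 is D#; the 7th of C#ø is B.
From D# to B: 8 semitones over a sixth = minor.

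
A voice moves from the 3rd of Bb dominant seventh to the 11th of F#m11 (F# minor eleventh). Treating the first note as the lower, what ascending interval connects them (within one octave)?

Bb dominant seventh has D as its 3rd, and F#m11 (F# minor eleventh) has B as its 11th.
D up to B spans 6 letter names and 9 semitones — a major sixth.

major sixth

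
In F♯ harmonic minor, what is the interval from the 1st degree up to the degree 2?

The scale runs F♯ G♯ A B C♯ D E♯.
1st degree = F♯; 2nd degree = G♯.
F♯ up to G♯ spans 2 letter names and 2 semitones — a major second.

M2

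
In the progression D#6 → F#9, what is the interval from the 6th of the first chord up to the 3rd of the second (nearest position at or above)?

minor seventh

The 6th of D#6 is B#; the 3rd of F#9 is A#.
From B# to A#: 10 semitones over a seventh = minor.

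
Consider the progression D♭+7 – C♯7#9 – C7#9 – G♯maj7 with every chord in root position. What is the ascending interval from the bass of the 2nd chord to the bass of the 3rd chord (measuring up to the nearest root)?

diminished 8th

The roots are C♯ and C.
C♯ up to C is 11 semitones, a half step narrower than a perfect octave, so the interval is diminished.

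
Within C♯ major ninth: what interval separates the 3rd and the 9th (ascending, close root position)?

Spelling the chord: C♯-E♯-G♯-B♯-D♯.
So we need the interval from E♯ up to D♯.
E♯ up to D♯ is 10 semitones, a half step narrower than a major seventh, so the interval is minor.

minor 7th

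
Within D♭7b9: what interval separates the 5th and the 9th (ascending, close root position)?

D♭ dominant seventh flat nine: D♭–F–A♭–C♭–E𝄫.
5th = A♭; 9th = E𝄫.
5 letter names make it a fifth; at 6 semitones (a half step narrower than perfect) the quality is diminished.

d5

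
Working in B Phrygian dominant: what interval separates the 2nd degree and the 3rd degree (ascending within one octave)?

The scale runs B C D# E F# G A.
The 2nd degree is C and the degree 3 is D#.
From C to D#: 3 semitones over a second = augmented.

augmented 2nd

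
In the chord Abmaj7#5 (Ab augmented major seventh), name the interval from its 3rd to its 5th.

Ab augmented major seventh is spelled Ab–C–E–G.
That puts C below E.
C up to E spans 3 letter names and 4 semitones — a major third.

major third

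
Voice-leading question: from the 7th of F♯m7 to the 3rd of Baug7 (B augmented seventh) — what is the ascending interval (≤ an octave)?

F♯m7 has E as its 7th, and Baug7 (B augmented seventh) has D♯ as its 3rd.
From E to D♯ is 11 semitones, exactly the major seventh.

major seventh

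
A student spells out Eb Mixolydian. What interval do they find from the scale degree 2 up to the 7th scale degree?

minor 6th

The scale runs Eb F G Ab Bb C Db.
Scale degree 2 = F; degree 7 = Db.
F up to Db is 8 semitones, a half step narrower than a major sixth, so the interval is minor.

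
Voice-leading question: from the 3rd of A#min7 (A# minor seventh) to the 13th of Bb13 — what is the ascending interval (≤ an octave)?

d5

A#min7 (A# minor seventh) has C# as its 3rd, and Bb13 has G as its 13th.
C# up to G is 6 semitones, a half step narrower than a perfect fifth, so the interval is diminished.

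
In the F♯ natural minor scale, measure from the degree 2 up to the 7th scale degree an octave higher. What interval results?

Spelling the F♯ natural minor scale: F♯ G♯ A B C♯ D E.
Degree 2 = G♯; 7th degree (up an octave) = E.
From G♯ to E: 20 semitones over a thirteenth = minor.

minor thirteenth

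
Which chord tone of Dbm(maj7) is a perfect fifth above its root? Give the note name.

DbmM7: Db Fb Ab C.
The root is Db. A perfect fifth above Db is Ab.
Ab is the chord's 5th.

Ab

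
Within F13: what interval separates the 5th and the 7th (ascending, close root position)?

minor 3rd

F13: F-A-C-Eb-G-D.
The 5th is C and the 7th is Eb.
C up to Eb is 3 semitones, a half step narrower than a major third, so the interval is minor.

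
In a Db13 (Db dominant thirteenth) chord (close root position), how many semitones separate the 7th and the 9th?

The chord tones of Db dominant thirteenth are Db F Ab Cb Eb Bb.
Cb to Eb is a major third: 4 semitones.

4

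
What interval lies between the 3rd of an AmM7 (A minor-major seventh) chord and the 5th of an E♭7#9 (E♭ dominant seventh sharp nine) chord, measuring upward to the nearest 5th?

The 3rd of AmM7 (A minor-major seventh) is C; the 5th of E♭7#9 (E♭ dominant seventh sharp nine) is B♭.
From C to B♭: 10 semitones over a seventh = minor.

m7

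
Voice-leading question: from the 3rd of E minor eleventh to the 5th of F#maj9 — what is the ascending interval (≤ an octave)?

augmented fourth

E minor eleventh has G as its 3rd, and F#maj9 has C# as its 5th.
4 letter names make it a fourth; at 6 semitones (a half step wider than perfect) the quality is augmented.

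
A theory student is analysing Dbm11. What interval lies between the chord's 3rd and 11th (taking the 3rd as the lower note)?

major 9th

The chord tones of Dbm11 (Db minor eleventh) are Db, Fb, Ab, Cb, Eb, Gb.
That puts Fb below Gb.
From Fb to Gb is 14 semitones, exactly the major ninth.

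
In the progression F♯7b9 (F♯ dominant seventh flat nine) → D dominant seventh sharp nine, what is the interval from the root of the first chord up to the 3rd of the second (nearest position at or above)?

F♯7b9 (F♯ dominant seventh flat nine) has F♯ as its root, and D dominant seventh sharp nine has F♯ as its 3rd.
Counting 1 letters and 0 half steps from F♯ gives a perfect unison.

perfect unison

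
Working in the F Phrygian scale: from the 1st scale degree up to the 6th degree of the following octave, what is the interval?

F phrygian: F Gb Ab Bb C Db Eb.
The 1st scale degree is F and the 6th degree (up an octave) is Db.
From F to Db: 20 semitones over a thirteenth = minor.

minor 13th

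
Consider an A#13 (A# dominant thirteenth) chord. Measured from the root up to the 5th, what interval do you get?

perfect 5th

The chord tones of A#13 are A# C## E# G# B# F##.
The root is A# and the 5th is E#.
From A# to E# is 7 semitones, exactly the perfect fifth.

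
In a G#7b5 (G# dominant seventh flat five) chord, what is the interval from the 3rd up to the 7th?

G# dominant seventh flat five is spelled G#–B#–D–F#.
The 3rd is B# and the 7th is F#.
From B# to F#: 6 semitones over a fifth = diminished.

d5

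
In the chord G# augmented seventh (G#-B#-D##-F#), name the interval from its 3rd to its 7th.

d5

The 3rd is B# and the 7th is F#.
From B# to F#: 6 semitones over a fifth = diminished.
This 3–7 tritone is the characteristic tension at the heart of the dominant sound.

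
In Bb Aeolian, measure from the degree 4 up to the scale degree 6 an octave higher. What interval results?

minor 10th

Spelling Bb Aeolian: Bb C Db Eb F Gb Ab.
So we need the interval from Eb up to Gb.
Eb up to Gb is 15 semitones, a half step narrower than a major tenth, so the interval is minor.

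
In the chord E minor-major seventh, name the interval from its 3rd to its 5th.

major third

Spelling the chord: E–G–B–D#.
3rd = G; 5th = B.
From G to B is 4 semitones, exactly the major third.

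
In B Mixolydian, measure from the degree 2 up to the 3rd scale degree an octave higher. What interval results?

major 9th

Spelling B Mixolydian: B C# D# E F# G# A.
So we need the interval from C# up to D#.
C# up to D# spans 9 letter names and 14 semitones — a major ninth.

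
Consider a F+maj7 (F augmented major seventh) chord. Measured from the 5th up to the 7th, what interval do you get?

minor 3rd

Spelling the chord: F A C# E.
5th = C#; 7th = E.
From C# to E: 3 semitones over a third = minor.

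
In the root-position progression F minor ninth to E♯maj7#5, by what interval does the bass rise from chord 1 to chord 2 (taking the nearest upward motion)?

The roots are F and E♯.
F up to E♯ is 12 semitones, a half step wider than a major seventh, so the interval is augmented.

A7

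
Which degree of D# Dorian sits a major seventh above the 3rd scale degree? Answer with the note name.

The scale is D# E# F# G# A# B# C#.
The 3rd scale degree is F#; a major seventh above that is E# — scale degree 2.

E#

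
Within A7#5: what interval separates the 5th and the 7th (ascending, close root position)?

The chord tones of A+7 (A augmented seventh) are A, C♯, E♯, G.
So we need the interval from E♯ up to G.
3 letter names make it a third; at 2 semitones (a whole step narrower than major) the quality is diminished.

diminished third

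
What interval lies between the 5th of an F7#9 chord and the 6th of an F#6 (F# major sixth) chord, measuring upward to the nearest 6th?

F7#9 has C as its 5th, and F#6 (F# major sixth) has D# as its 6th.
2 letter names make it a second; at 3 semitones (a half step wider than major) the quality is augmented.

augmented second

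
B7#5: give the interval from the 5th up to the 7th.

Baug7 is spelled B D# F## A.
So we need the interval from F## up to A.
3 letter names make it a third; at 2 semitones (a whole step narrower than major) the quality is diminished.

diminished third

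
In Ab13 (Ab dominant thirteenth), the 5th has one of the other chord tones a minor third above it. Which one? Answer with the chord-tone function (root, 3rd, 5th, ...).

7th

Ab13 is spelled Ab, C, Eb, Gb, Bb, F.
The 5th is Eb. A minor third above Eb is Gb.
Gb is the chord's 7th.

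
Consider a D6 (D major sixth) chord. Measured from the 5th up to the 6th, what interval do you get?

The chord tones of D6 are D–F♯–A–B.
So we need the interval from A up to B.
A up to B spans 2 letter names and 2 semitones — a major second.

major second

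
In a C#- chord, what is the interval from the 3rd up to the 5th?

The chord tones of C#- (C# minor) are C#-E-G#.
That puts E below G#.
E up to G# spans 3 letter names and 4 semitones — a major third.

M3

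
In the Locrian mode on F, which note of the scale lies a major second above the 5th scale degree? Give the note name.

Db

The scale is F Gb Ab Bb Cb Db Eb.
The 5th scale degree is Cb; a major second above that is Db — scale degree 6.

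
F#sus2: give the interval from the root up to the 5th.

F#sus2 (F# sus2) is spelled F#-G#-C#.
Root = F#; 5th = C#.
From F# to C# is 7 semitones, exactly the perfect fifth.

P5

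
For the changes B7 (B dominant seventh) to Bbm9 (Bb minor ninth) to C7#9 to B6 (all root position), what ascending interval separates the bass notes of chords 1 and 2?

The roots are B and Bb.
8 letter names make it an octave; at 11 semitones (a half step narrower than perfect) the quality is diminished.

diminished octave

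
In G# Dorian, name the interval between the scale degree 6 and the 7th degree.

minor second

Spelling G# Dorian: G# A# B C# D# E# F#.
Scale degree 6 = E#; degree 7 = F#.
From E# to F#: 1 semitone over a second = minor.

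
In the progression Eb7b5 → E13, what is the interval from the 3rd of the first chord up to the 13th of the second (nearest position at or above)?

Eb7b5 has G as its 3rd, and E13 has C# as its 13th.
G up to C# is 6 semitones, a half step wider than a perfect fourth, so the interval is augmented.

augmented fourth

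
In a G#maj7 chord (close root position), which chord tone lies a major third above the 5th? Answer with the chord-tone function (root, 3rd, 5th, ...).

G# major seventh is spelled G#-B#-D#-F##.
The 5th is D#. A major third above D# is F##.
F## is the chord's 7th.

7th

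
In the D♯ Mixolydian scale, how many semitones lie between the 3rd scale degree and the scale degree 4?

1

The scale is D♯ E♯ F𝄪 G♯ A♯ B♯ C♯.
F𝄪 up to G♯ is a minor second — 1 semitone.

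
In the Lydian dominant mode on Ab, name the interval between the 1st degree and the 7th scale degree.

The scale runs Ab Bb C D Eb F Gb.
1st degree = Ab; scale degree 7 = Gb.
Ab up to Gb is 10 semitones, a half step narrower than a major seventh, so the interval is minor.

minor seventh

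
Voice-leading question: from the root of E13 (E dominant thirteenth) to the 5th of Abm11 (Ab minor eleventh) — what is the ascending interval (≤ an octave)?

diminished octave

The root of E13 (E dominant thirteenth) is E; the 5th of Abm11 (Ab minor eleventh) is Eb.
E up to Eb is 11 semitones, a half step narrower than a perfect octave, so the interval is diminished.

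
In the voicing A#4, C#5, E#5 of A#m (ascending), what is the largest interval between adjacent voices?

Adjacent intervals: A#4→C#5 = minor third; C#5→E#5 = major third.
The largest is C#5 to E#5, a major third (4 semitones).

major 3rd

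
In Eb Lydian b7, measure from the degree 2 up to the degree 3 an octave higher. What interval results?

The scale runs Eb F G A Bb C Db.
That puts F below G.
Counting 9 letters and 14 half steps from F gives a major ninth.

major ninth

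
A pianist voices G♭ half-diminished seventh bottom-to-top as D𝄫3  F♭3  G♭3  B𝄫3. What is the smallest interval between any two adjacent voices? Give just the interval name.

major second

Adjacent intervals: D𝄫3→F♭3 = major third; F♭3→G♭3 = major second; G♭3→B𝄫3 = minor third.
The smallest is F♭3 to G♭3, a major second (2 semitones).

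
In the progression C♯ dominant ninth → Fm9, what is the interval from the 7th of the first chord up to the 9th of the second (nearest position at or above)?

minor sixth

C♯ dominant ninth has B as its 7th, and Fm9 has G as its 9th.
From B to G: 8 semitones over a sixth = minor.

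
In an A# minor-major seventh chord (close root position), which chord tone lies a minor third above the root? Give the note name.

C#

The chord tones of A#m(maj7) (A# minor-major seventh) are A# C# E# G##.
The root is A#. A minor third above A# is C#.
C# is the chord's 3rd.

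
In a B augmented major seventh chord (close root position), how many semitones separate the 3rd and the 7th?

7

Spelling the chord: B–D#–F##–A#.
D# to A# is a perfect fifth: 7 semitones.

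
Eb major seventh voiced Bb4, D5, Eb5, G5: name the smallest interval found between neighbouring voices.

minor 2nd

Adjacent intervals: Bb4→D5 = major third; D5→Eb5 = minor second; Eb5→G5 = major third.
The smallest is D5 to Eb5, a minor second (1 semitone).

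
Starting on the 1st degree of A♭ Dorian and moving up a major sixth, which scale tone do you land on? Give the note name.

The scale is A♭ B♭ C♭ D♭ E♭ F G♭.
The 1st degree is A♭; a major sixth above that is F — scale degree 6.

F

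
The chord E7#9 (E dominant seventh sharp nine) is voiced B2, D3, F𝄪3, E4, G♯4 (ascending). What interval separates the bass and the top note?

The outer voices are B2 and G♯4.
From B to G♯ is 21 semitones, exactly the major thirteenth.

major 13th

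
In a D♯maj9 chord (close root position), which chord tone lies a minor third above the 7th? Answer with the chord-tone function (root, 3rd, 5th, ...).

9th

Spelling the chord: D♯–F𝄪–A♯–C𝄪–E♯.
The 7th is C𝄪. A minor third above C𝄪 is E♯.
E♯ is the chord's 9th.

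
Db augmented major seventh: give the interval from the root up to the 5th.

augmented fifth

The chord tones of Dbmaj7#5 are Db, F, A, C.
So we need the interval from Db up to A.
From Db to A: 8 semitones over a fifth = augmented.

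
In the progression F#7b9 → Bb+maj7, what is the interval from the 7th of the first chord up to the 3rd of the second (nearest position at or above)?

minor seventh

The 7th of F#7b9 is E; the 3rd of Bb+maj7 is D.
E up to D is 10 semitones, a half step narrower than a major seventh, so the interval is minor.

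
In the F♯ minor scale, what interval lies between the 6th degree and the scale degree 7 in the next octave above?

major 9th

The scale runs F♯ G♯ A B C♯ D E.
6th degree = D; 7th scale degree (up an octave) = E.
From D to E is 14 semitones, exactly the major ninth.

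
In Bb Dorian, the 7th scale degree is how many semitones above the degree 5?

3

The scale is Bb C Db Eb F G Ab.
F up to Ab is a minor third — 3 semitones.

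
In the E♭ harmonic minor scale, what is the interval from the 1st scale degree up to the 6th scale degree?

The scale runs E♭ F G♭ A♭ B♭ C♭ D.
1st scale degree = E♭; 6th degree = C♭.
6 letter names make it a sixth; at 8 semitones (a half step narrower than major) the quality is minor.

m6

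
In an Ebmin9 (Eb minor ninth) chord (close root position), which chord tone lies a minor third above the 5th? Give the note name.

The chord tones of Ebm9 are Eb, Gb, Bb, Db, F.
The 5th is Bb. A minor third above Bb is Db.
Db is the chord's 7th.

Db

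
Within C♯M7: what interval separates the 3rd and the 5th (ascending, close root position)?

minor third

Spelling the chord: C♯–E♯–G♯–B♯.
3rd = E♯; 5th = G♯.
3 letter names make it a third; at 3 semitones (a half step narrower than major) the quality is minor.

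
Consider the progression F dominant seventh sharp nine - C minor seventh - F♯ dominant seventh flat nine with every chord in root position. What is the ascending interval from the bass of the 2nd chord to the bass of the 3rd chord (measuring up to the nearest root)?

The roots are C and F♯.
C up to F♯ is 6 semitones, a half step wider than a perfect fourth, so the interval is augmented.

augmented fourth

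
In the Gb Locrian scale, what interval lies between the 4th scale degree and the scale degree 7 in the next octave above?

The scale runs Gb Abb Bbb Cb Dbb Ebb Fb.
4th scale degree = Cb; 7th scale degree (up an octave) = Fb.
Cb up to Fb spans 11 letter names and 17 semitones — a perfect eleventh.

perfect eleventh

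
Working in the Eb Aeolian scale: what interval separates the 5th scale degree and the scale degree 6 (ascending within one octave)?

minor second

Eb natural minor: Eb F Gb Ab Bb Cb Db.
So we need the interval from Bb up to Cb.
2 letter names make it a second; at 1 semitone (a half step narrower than major) the quality is minor.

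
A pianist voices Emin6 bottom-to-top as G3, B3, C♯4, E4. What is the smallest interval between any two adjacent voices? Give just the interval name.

major second

Adjacent intervals: G3→B3 = major third; B3→C♯4 = major second; C♯4→E4 = minor third.
The smallest is B3 to C♯4, a major second (2 semitones).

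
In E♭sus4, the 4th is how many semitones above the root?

5

E♭sus4 (E♭ sus4) is spelled E♭-A♭-B♭.
E♭ to A♭ is a perfect fourth: 5 semitones.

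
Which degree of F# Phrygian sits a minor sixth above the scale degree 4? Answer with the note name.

G

The scale is F# G A B C# D E.
The scale degree 4 is B; a minor sixth above that is G — scale degree 2.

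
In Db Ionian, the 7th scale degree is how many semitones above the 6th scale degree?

The scale is Db Eb F Gb Ab Bb C.
Bb up to C is a major second — 2 semitones.

2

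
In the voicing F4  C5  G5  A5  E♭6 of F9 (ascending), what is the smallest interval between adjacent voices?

Adjacent intervals: F4→C5 = perfect fifth; C5→G5 = perfect fifth; G5→A5 = major second; A5→E♭6 = diminished fifth.
The smallest is G5 to A5, a major second (2 semitones).

major second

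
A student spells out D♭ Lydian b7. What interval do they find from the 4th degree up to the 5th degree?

minor 2nd

Spelling D♭ Lydian b7: D♭ E♭ F G A♭ B♭ C♭.
That puts G below A♭.
G up to A♭ is 1 semitone, a half step narrower than a major second, so the interval is minor.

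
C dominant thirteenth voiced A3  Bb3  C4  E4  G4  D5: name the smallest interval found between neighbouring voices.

minor second

Adjacent intervals: A3→Bb3 = minor second; Bb3→C4 = major second; C4→E4 = major third; E4→G4 = minor third; G4→D5 = perfect fifth.
The smallest is A3 to Bb3, a minor second (1 semitone).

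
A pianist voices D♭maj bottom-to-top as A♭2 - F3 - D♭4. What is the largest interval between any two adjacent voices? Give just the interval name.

major sixth

Adjacent intervals: A♭2→F3 = major sixth; F3→D♭4 = minor sixth.
The largest is A♭2 to F3, a major sixth (9 semitones).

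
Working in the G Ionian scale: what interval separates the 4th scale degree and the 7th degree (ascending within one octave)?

G major: G A B C D E F#.
That puts C below F#.
From C to F#: 6 semitones over a fourth = augmented.

augmented 4th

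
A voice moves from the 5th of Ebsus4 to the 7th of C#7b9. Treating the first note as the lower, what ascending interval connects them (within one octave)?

A1

The 5th of Ebsus4 is Bb; the 7th of C#7b9 is B.
From Bb to B: 1 semitone over a unison = augmented.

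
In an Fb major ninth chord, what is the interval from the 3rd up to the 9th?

Fbmaj9 (Fb major ninth): Fb, Ab, Cb, Eb, Gb.
3rd = Ab; 9th = Gb.
Ab up to Gb is 10 semitones, a half step narrower than a major seventh, so the interval is minor.

minor seventh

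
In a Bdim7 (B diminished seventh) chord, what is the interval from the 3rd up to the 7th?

The chord tones of B°7 are B–D–F–Ab.
So we need the interval from D up to Ab.
5 letter names make it a fifth; at 6 semitones (a half step narrower than perfect) the quality is diminished.

diminished fifth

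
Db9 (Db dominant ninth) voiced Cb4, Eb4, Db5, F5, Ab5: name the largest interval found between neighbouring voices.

Adjacent intervals: Cb4→Eb4 = major third; Eb4→Db5 = minor seventh; Db5→F5 = major third; F5→Ab5 = minor third.
The largest is Eb4 to Db5, a minor seventh (10 semitones).

m7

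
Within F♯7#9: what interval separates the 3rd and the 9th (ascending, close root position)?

major seventh

Spelling the chord: F♯ A♯ C♯ E G𝄪.
So we need the interval from A♯ up to G𝄪.
Counting 7 letters and 11 half steps from A♯ gives a major seventh.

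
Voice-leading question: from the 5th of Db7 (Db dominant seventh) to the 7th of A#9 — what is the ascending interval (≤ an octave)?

augmented seventh

Db7 (Db dominant seventh) has Ab as its 5th, and A#9 has G# as its 7th.
From Ab to G#: 12 semitones over a seventh = augmented.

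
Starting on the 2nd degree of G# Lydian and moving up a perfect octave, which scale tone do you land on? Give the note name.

A#

The scale is G# A# B# C## D# E# F##.
The 2nd degree is A#; a perfect octave above that is A# — scale degree 2.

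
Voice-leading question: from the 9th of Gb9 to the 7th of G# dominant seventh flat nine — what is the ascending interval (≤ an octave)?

augmented sixth

The 9th of Gb9 is Ab; the 7th of G# dominant seventh flat nine is F#.
From Ab to F#: 10 semitones over a sixth = augmented.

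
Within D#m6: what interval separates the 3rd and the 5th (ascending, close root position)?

D#min6 is spelled D#-F#-A#-B#.
So we need the interval from F# up to A#.
F# up to A# spans 3 letter names and 4 semitones — a major third.

major third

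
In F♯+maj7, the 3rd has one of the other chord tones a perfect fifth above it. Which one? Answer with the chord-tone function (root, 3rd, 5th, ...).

7th

F♯ augmented major seventh is spelled F♯ A♯ C𝄪 E♯.
The 3rd is A♯. A perfect fifth above A♯ is E♯.
E♯ is the chord's 7th.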